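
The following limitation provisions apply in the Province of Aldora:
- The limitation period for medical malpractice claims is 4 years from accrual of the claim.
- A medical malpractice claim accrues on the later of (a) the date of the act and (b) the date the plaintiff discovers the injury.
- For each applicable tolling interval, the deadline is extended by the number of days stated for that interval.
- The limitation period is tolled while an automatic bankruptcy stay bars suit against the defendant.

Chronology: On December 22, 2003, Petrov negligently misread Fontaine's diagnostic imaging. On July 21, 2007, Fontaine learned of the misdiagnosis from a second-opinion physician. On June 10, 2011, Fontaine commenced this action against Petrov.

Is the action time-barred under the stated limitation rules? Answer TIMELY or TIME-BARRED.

Because discovery on July 21, 2007 post-dates the December 22, 2003 act, accrual under the later-of rule falls on July 21, 2007.
Adding the 4 years base period to July 21, 2007 gives a deadline of July 21, 2011, before any tolling.
Fontaine filed on June 10, 2011, before the July 21, 2011 deadline, so the action is timely.

TIMELY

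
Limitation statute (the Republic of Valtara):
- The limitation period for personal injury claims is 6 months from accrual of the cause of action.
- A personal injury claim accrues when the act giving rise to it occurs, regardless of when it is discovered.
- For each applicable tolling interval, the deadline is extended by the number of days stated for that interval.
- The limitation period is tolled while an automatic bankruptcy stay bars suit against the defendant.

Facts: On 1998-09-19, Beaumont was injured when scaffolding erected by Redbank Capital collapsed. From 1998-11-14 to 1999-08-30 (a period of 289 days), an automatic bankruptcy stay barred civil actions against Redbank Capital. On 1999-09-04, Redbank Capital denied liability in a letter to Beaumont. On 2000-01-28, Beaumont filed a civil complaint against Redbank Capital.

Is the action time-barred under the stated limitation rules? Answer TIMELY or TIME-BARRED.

TIME-BARRED

The limitation period began to run on 1998-09-19.
6 months from 1998-09-19 is 1999-03-19.
The period was tolled for 289 days by the automatic bankruptcy stay (1998-11-14 to 1999-08-30), pushing the deadline to 2000-01-02.
None of the other events listed affects the running of the period under the stated rules.
The 2000-01-28 filing falls after the 2000-01-02 deadline; the claim is time-barred.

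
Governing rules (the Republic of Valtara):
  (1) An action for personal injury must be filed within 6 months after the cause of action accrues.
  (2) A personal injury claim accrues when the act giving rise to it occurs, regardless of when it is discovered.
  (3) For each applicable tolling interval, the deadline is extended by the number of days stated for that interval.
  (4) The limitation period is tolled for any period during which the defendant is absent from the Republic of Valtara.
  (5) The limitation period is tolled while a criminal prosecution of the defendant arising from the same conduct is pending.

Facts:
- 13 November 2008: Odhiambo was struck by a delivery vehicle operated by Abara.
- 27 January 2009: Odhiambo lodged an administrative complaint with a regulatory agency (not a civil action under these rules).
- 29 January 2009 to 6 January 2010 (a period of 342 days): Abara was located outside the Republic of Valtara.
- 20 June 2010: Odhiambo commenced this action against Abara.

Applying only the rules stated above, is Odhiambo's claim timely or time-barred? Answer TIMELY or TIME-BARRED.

TIME-BARRED

The claim accrued on 13 November 2008, when the wrongful act occurred.
6 months from 13 November 2008 is 13 May 2009.
Because the defendant's absence from the jurisdiction ran from 29 January 2009 to 6 January 2010, the deadline is extended by 342 days to 20 April 2010.
The other events in the timeline have no effect on the limitation period under the stated rules.
Filing on 20 June 2010 missed the 20 April 2010 deadline — the action is time-barred.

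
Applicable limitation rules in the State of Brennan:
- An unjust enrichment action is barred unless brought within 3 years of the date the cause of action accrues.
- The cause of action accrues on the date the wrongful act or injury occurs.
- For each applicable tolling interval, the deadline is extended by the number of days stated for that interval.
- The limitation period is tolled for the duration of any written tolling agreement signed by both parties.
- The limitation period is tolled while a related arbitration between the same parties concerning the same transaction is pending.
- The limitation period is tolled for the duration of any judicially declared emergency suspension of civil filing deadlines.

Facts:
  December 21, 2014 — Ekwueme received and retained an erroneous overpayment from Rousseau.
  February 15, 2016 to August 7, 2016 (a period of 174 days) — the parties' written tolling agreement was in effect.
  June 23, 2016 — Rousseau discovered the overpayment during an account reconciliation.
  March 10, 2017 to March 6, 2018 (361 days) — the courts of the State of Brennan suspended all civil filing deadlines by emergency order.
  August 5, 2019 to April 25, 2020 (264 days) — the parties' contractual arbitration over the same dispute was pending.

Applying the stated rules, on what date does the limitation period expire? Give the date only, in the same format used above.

June 9, 2019

The claim accrued on December 21, 2014, when the wrongful act occurred; under the stated occurrence rule the June 23, 2016 discovery does not delay accrual.
The untolled deadline — 3 years after December 21, 2014 — is December 21, 2017.
The written tolling agreement from February 15, 2016 to August 7, 2016 tolled the period for 174 days, extending the deadline to June 13, 2018.
The period was tolled for 361 days by the emergency suspension of filing deadlines (March 10, 2017 to March 6, 2018), pushing the deadline to June 9, 2019.
The pending related arbitration starting August 5, 2019 came too late — the period had run on June 9, 2019 — and so does not extend the deadline.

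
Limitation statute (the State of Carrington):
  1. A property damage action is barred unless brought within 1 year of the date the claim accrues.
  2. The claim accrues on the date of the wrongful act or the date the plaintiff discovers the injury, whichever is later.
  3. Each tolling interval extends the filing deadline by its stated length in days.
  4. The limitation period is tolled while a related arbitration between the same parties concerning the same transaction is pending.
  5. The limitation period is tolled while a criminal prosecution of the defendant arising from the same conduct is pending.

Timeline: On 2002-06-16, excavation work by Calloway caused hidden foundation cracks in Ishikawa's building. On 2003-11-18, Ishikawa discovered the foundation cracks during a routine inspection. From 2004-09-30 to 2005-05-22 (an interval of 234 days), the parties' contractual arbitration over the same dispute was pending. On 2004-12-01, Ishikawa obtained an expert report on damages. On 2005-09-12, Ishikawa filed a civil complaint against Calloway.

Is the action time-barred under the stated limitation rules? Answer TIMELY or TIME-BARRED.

TIME-BARRED

Taking the later of the act (2002-06-16) and discovery (2003-11-18), the claim accrued on 2003-11-18.
The untolled deadline — 1 year after 2003-11-18 — is 2004-11-18.
The pending related arbitration from 2004-09-30 to 2005-05-22 tolled the period for 234 days, extending the deadline to 2005-07-10.
None of the other events listed affects the running of the period under the stated rules.
Ishikawa filed on 2005-09-12, after the 2005-07-10 deadline, so the action is time-barred.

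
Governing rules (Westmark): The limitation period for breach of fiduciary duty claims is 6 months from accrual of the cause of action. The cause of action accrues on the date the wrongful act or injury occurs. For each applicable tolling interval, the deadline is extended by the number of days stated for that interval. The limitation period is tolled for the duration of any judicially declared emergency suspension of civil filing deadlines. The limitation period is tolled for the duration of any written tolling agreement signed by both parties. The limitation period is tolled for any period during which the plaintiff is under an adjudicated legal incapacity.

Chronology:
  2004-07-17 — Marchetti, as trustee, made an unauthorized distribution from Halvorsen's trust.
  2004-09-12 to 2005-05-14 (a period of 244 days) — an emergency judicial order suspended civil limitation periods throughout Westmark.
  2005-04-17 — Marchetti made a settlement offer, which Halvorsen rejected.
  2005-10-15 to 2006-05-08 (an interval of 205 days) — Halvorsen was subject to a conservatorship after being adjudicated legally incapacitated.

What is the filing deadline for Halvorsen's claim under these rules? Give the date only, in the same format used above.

The cause of action accrued on 2004-07-17, the date of the act.
6 months from 2004-07-17 is 2005-01-17.
Because the emergency suspension of filing deadlines ran from 2004-09-12 to 2005-05-14, the deadline is extended by 244 days to 2005-09-18.
By the time the plaintiff's legal incapacity began on 2005-10-15, the limitation period had already expired on 2005-09-18; that interval cannot revive it.
Nothing else in the chronology tolls or restarts the period.

2005-09-18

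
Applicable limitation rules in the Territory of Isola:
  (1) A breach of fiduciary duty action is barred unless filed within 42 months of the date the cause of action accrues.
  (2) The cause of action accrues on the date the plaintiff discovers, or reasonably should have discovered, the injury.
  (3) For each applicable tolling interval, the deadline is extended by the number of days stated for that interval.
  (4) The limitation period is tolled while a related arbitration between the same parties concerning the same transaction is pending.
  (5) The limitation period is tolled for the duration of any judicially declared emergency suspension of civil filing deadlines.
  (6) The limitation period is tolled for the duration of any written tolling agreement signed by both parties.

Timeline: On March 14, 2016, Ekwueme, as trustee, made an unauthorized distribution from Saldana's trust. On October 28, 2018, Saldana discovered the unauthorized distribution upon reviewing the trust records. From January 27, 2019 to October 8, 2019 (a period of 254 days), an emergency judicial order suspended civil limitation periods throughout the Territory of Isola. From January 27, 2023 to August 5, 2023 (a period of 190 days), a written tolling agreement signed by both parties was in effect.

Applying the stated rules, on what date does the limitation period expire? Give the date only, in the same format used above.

January 7, 2023

Under the discovery rule, the claim accrued on October 28, 2018, when Saldana discovered the injury — not on the March 14, 2016 date of the underlying act.
Adding the 42 months base period to October 28, 2018 gives a deadline of April 28, 2022, before any tolling.
The period was tolled for 254 days by the emergency suspension of filing deadlines (January 27, 2019 to October 8, 2019), pushing the deadline to January 7, 2023.
The written tolling agreement starting January 27, 2023 came too late — the period had run on January 7, 2023 — and so does not extend the deadline.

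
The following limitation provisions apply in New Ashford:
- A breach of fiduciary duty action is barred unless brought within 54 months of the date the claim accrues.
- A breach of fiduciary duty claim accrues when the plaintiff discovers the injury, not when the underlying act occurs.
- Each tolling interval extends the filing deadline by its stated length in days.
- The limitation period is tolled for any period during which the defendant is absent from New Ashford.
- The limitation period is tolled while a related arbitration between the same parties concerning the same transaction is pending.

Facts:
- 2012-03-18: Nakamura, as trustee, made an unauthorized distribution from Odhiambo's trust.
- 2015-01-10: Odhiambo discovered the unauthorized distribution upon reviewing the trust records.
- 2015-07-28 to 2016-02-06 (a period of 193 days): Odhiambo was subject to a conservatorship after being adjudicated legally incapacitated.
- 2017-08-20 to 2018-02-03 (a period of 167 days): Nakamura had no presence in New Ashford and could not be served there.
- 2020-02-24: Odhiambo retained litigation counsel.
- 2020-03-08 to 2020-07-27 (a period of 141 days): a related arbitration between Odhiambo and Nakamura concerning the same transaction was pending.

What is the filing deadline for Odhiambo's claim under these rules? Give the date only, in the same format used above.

The claim did not accrue until Odhiambo discovered the injury on 2015-01-10; the 2012-03-18 act date does not start the clock under the stated rule.
54 months from 2015-01-10 is 2019-07-10.
Because the defendant's absence from the jurisdiction ran from 2017-08-20 to 2018-02-03, the deadline is extended by 167 days to 2019-12-24.
The pending related arbitration starting 2020-03-08 came too late — the period had run on 2019-12-24 — and so does not extend the deadline.
Although the plaintiff's incapacity ran from 2015-07-28 to 2016-02-06, the stated rules do not make that a tolling event, so it is disregarded.
Nothing else in the chronology tolls or restarts the period.

2019-12-24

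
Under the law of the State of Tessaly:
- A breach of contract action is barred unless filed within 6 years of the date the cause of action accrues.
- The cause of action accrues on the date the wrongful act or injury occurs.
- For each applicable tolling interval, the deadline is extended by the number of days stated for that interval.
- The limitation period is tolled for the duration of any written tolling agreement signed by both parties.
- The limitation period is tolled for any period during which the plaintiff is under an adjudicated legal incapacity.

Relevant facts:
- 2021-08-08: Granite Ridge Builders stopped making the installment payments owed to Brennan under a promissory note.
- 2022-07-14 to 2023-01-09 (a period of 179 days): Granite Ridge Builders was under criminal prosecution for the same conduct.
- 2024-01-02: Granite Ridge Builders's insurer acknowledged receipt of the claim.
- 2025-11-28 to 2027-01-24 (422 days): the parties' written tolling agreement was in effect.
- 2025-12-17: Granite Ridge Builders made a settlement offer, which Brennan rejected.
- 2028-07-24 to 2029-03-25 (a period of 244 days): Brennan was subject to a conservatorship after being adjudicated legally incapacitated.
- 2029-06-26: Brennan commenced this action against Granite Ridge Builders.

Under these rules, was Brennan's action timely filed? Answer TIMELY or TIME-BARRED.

The cause of action accrued on 2021-08-08, the date of the act.
Adding the 6 years base period to 2021-08-08 gives a deadline of 2027-08-08, before any tolling.
The written tolling agreement from 2025-11-28 to 2027-01-24 tolled the period for 422 days, extending the deadline to 2028-10-03.
The period was tolled for 244 days by the plaintiff's legal incapacity (2028-07-24 to 2029-03-25), pushing the deadline to 2029-06-04.
No stated provision tolls the period for a criminal prosecution, so the interval from 2022-07-14 to 2023-01-09 has no effect on the deadline.
Nothing else in the chronology tolls or restarts the period.
Filing on 2029-06-26 missed the 2029-06-04 deadline — the action is time-barred.

TIME-BARRED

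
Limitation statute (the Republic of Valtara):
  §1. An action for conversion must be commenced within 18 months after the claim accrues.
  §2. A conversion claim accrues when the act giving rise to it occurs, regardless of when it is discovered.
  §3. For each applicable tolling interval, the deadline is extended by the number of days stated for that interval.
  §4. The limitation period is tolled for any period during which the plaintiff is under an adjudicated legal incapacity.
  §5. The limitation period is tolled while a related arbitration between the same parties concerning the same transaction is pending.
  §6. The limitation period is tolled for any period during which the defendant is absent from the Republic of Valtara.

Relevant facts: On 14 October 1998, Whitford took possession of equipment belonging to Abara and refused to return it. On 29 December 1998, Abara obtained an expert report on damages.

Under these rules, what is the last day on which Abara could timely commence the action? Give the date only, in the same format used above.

14 April 2000

The limitation period began to run on 14 October 1998.
Adding the 18 months base period to 14 October 1998 gives a deadline of 14 April 2000, before any tolling.
Nothing else in the chronology tolls or restarts the period.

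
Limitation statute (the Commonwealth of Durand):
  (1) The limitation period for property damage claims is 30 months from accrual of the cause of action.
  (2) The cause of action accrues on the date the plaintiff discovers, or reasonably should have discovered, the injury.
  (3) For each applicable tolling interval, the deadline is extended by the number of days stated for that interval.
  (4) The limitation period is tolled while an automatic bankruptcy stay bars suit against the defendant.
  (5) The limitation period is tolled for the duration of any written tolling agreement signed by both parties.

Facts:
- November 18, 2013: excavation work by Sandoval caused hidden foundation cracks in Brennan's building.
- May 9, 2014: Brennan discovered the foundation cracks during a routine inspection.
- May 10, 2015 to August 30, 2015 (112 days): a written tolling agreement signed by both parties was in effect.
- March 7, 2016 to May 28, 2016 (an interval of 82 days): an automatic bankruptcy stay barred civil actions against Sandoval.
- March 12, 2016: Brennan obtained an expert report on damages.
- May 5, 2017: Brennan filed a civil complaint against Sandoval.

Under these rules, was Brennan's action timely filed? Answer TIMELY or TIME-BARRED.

Under the discovery rule, the claim accrued on May 9, 2014, when Brennan discovered the injury — not on the November 18, 2013 date of the underlying act.
The untolled deadline — 30 months after May 9, 2014 — is November 9, 2016.
Because the written tolling agreement ran from May 10, 2015 to August 30, 2015, the deadline is extended by 112 days to March 1, 2017.
The automatic bankruptcy stay from March 7, 2016 to May 28, 2016 tolled the period for 82 days, extending the deadline to May 22, 2017.
Nothing else in the chronology tolls or restarts the period.
The May 5, 2017 filing precedes the May 22, 2017 deadline; the claim is timely.

TIMELY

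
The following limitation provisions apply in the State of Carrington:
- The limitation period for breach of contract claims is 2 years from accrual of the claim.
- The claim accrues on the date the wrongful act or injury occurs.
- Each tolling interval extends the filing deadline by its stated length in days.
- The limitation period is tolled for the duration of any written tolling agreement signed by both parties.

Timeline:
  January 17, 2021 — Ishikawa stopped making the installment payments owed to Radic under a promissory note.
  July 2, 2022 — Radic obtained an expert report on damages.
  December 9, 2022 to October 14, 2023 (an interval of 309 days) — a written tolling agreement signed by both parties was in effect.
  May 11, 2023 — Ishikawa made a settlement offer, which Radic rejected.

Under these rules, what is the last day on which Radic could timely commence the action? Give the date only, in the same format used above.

The claim accrued on January 17, 2021, when the wrongful act occurred.
The untolled deadline — 2 years after January 17, 2021 — is January 17, 2023.
The written tolling agreement from December 9, 2022 to October 14, 2023 tolled the period for 309 days, extending the deadline to November 22, 2023.
Nothing else in the chronology tolls or restarts the period.

November 22, 2023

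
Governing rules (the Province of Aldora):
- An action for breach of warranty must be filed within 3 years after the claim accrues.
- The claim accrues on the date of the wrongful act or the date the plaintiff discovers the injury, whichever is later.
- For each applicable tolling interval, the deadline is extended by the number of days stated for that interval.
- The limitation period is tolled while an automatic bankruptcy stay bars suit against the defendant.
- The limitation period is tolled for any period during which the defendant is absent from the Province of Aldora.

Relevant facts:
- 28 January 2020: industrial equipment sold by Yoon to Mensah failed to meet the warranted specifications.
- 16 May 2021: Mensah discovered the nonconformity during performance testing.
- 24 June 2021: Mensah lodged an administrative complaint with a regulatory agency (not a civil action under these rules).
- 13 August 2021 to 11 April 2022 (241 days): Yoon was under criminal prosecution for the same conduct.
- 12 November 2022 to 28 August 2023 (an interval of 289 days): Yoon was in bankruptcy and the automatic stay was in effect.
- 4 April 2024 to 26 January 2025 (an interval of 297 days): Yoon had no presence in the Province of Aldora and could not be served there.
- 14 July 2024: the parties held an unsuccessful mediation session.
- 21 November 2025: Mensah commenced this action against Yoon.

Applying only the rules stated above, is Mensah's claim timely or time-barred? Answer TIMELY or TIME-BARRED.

Taking the later of the act (28 January 2020) and discovery (16 May 2021), the claim accrued on 16 May 2021.
3 years from 16 May 2021 is 16 May 2024.
The automatic bankruptcy stay from 12 November 2022 to 28 August 2023 tolled the period for 289 days, extending the deadline to 1 March 2025.
Because the defendant's absence from the jurisdiction ran from 4 April 2024 to 26 January 2025, the deadline is extended by 297 days to 23 December 2025.
The pending criminal prosecution from 13 August 2021 to 11 April 2022 does not toll the period, because no stated rule makes a criminal prosecution a tolling event.
None of the other events listed affects the running of the period under the stated rules.
Filing on 21 November 2025 beat the 23 December 2025 deadline — the action is timely.

TIMELY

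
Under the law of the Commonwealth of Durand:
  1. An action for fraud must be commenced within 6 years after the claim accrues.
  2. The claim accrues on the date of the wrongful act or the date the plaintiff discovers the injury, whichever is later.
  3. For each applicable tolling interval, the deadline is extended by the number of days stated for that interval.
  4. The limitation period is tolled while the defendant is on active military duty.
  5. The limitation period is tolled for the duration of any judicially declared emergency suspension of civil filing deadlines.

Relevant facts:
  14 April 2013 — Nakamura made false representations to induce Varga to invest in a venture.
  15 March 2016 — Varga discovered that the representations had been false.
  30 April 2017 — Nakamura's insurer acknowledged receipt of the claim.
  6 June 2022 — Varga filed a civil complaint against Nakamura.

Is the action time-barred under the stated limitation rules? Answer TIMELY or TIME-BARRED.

TIME-BARRED

Taking the later of the act (14 April 2013) and discovery (15 March 2016), the claim accrued on 15 March 2016.
The untolled deadline — 6 years after 15 March 2016 — is 15 March 2022.
None of the other events listed affects the running of the period under the stated rules.
The 6 June 2022 filing falls after the 15 March 2022 deadline; the claim is time-barred.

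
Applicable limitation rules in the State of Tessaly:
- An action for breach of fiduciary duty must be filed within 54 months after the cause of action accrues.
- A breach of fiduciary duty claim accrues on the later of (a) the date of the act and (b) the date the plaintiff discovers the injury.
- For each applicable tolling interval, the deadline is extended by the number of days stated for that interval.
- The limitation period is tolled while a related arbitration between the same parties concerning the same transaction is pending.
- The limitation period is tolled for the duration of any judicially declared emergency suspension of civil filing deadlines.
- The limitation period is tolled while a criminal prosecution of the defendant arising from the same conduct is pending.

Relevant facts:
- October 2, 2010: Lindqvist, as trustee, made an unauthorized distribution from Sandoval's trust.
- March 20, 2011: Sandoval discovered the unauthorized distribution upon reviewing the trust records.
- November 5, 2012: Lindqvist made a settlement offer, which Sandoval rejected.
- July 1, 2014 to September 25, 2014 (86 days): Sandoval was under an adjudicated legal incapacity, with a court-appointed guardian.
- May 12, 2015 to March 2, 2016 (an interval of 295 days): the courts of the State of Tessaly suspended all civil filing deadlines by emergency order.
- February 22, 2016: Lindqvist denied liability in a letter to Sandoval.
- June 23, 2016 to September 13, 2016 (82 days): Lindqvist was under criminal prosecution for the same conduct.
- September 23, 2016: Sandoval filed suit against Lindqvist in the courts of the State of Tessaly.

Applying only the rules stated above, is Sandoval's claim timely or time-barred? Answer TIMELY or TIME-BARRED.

TIMELY

Because discovery on March 20, 2011 post-dates the October 2, 2010 act, accrual under the later-of rule falls on March 20, 2011.
54 months from March 20, 2011 is September 20, 2015.
Because the emergency suspension of filing deadlines ran from May 12, 2015 to March 2, 2016, the deadline is extended by 295 days to July 11, 2016.
Because the pending criminal prosecution ran from June 23, 2016 to September 13, 2016, the deadline is extended by 82 days to October 1, 2016.
Although the plaintiff's incapacity ran from July 1, 2014 to September 25, 2014, the stated rules do not make that a tolling event, so it is disregarded.
None of the other events listed affects the running of the period under the stated rules.
The September 23, 2016 filing precedes the October 1, 2016 deadline; the claim is timely.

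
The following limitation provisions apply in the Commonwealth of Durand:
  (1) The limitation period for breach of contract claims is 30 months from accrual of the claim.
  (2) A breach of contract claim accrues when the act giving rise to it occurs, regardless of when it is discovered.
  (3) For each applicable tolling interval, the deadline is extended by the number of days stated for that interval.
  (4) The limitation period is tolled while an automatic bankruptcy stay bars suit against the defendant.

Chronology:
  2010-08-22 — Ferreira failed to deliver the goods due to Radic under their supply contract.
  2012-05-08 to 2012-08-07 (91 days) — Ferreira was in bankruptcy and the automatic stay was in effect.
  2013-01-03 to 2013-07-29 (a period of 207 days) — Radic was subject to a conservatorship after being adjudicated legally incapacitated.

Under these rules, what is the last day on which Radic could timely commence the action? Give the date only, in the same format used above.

The claim accrued on 2010-08-22, when the wrongful act occurred.
The untolled deadline — 30 months after 2010-08-22 — is 2013-02-22.
The automatic bankruptcy stay from 2012-05-08 to 2012-08-07 tolled the period for 91 days, extending the deadline to 2013-05-24.
No stated provision tolls the period for the plaintiff's incapacity, so the interval from 2013-01-03 to 2013-07-29 has no effect on the deadline.

2013-05-24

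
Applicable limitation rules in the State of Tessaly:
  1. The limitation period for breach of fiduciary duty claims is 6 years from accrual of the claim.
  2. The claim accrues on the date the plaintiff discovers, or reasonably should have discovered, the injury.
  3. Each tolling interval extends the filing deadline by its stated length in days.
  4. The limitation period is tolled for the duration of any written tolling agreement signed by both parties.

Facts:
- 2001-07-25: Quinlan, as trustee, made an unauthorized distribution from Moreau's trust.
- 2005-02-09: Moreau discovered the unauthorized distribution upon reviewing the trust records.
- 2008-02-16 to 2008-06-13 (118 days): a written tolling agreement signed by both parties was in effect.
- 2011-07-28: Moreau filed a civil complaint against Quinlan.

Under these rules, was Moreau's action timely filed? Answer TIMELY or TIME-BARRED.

TIME-BARRED

Under the discovery rule, the claim accrued on 2005-02-09, when Moreau discovered the injury — not on the 2001-07-25 date of the underlying act.
The untolled deadline — 6 years after 2005-02-09 — is 2011-02-09.
The written tolling agreement from 2008-02-16 to 2008-06-13 tolled the period for 118 days, extending the deadline to 2011-06-07.
The 2011-07-28 filing falls after the 2011-06-07 deadline; the claim is time-barred.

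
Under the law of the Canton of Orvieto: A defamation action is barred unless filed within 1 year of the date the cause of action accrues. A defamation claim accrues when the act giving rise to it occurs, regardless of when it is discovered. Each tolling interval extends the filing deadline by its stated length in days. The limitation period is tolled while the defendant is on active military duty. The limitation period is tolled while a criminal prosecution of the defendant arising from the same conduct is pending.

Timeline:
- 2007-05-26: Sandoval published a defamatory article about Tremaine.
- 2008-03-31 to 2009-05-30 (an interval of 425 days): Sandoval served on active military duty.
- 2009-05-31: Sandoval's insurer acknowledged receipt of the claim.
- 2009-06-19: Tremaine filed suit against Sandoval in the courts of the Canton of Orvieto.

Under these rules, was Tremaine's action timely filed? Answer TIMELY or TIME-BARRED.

The claim accrued on 2007-05-26, when the wrongful act occurred.
The untolled deadline — 1 year after 2007-05-26 — is 2008-05-26.
Because the defendant's active military service ran from 2008-03-31 to 2009-05-30, the deadline is extended by 425 days to 2009-07-25.
The other events in the timeline have no effect on the limitation period under the stated rules.
The 2009-06-19 filing precedes the 2009-07-25 deadline; the claim is timely.

TIMELY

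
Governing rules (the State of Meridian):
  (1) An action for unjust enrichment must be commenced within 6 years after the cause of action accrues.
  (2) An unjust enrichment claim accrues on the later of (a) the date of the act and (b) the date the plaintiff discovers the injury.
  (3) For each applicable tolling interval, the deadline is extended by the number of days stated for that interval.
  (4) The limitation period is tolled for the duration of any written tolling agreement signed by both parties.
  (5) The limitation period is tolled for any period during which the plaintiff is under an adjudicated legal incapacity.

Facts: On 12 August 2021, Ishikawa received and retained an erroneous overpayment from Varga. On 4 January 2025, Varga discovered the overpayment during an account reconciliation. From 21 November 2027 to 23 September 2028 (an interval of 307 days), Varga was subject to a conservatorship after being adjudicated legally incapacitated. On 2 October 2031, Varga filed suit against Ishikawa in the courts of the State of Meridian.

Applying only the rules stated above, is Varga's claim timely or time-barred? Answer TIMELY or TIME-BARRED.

Because discovery on 4 January 2025 post-dates the 12 August 2021 act, accrual under the later-of rule falls on 4 January 2025.
Adding the 6 years base period to 4 January 2025 gives a deadline of 4 January 2031, before any tolling.
The period was tolled for 307 days by the plaintiff's legal incapacity (21 November 2027 to 23 September 2028), pushing the deadline to 7 November 2031.
Varga filed on 2 October 2031, before the 7 November 2031 deadline, so the action is timely.

TIMELY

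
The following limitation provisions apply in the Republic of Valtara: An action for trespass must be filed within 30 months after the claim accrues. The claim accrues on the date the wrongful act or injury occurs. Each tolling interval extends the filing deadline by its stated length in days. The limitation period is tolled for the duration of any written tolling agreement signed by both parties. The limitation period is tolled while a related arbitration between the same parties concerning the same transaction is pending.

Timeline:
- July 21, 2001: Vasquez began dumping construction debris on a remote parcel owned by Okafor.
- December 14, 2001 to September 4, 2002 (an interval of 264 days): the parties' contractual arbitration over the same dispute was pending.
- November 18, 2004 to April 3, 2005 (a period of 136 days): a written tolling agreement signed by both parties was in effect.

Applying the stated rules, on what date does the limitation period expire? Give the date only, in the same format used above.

The claim accrued on July 21, 2001, the date of the act.
30 months from July 21, 2001 is January 21, 2004.
The pending related arbitration from December 14, 2001 to September 4, 2002 tolled the period for 264 days, extending the deadline to October 11, 2004.
The written tolling agreement from November 18, 2004 to April 3, 2005 began after the period had already run on October 11, 2004, so it has no tolling effect.

October 11, 2004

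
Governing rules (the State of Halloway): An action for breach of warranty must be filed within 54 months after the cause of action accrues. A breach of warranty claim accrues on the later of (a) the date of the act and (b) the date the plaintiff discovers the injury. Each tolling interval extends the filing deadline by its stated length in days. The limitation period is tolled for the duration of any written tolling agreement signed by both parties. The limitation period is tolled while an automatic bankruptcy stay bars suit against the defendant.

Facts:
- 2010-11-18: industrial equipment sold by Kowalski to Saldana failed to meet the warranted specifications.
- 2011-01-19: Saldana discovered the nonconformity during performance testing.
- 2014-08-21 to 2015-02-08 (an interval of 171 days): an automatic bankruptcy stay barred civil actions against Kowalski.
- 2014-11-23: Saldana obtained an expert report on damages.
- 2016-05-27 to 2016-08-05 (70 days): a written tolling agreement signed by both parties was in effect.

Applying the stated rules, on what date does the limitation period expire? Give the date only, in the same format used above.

2016-01-06

Taking the later of the act (2010-11-18) and discovery (2011-01-19), the claim accrued on 2011-01-19.
Adding the 54 months base period to 2011-01-19 gives a deadline of 2015-07-19, before any tolling.
Because the automatic bankruptcy stay ran from 2014-08-21 to 2015-02-08, the deadline is extended by 171 days to 2016-01-06.
The written tolling agreement from 2016-05-27 to 2016-08-05 began after the period had already run on 2016-01-06, so it has no tolling effect.
Nothing else in the chronology tolls or restarts the period.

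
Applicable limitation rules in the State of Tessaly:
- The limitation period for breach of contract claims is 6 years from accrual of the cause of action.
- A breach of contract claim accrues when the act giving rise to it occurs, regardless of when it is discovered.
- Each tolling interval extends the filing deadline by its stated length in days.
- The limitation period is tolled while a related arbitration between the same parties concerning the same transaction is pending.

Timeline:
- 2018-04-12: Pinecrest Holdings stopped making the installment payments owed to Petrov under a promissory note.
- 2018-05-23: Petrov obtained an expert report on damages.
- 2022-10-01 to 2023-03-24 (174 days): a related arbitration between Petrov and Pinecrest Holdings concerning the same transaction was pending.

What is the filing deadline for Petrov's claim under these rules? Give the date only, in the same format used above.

2024-10-03

The limitation period began to run on 2018-04-12.
6 years from 2018-04-12 is 2024-04-12.
The period was tolled for 174 days by the pending related arbitration (2022-10-01 to 2023-03-24), pushing the deadline to 2024-10-03.
Nothing else in the chronology tolls or restarts the period.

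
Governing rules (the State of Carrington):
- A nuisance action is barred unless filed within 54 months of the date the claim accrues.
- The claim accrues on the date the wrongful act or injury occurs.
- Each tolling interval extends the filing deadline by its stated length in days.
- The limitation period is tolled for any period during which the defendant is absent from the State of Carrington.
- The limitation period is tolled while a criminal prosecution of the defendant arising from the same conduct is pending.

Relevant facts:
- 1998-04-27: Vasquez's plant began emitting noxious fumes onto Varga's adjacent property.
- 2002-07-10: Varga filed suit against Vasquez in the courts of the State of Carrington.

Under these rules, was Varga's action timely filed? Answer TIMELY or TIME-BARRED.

TIMELY

The claim accrued on 1998-04-27, the date of the act.
54 months from 1998-04-27 is 2002-10-27.
Filing on 2002-07-10 beat the 2002-10-27 deadline — the action is timely.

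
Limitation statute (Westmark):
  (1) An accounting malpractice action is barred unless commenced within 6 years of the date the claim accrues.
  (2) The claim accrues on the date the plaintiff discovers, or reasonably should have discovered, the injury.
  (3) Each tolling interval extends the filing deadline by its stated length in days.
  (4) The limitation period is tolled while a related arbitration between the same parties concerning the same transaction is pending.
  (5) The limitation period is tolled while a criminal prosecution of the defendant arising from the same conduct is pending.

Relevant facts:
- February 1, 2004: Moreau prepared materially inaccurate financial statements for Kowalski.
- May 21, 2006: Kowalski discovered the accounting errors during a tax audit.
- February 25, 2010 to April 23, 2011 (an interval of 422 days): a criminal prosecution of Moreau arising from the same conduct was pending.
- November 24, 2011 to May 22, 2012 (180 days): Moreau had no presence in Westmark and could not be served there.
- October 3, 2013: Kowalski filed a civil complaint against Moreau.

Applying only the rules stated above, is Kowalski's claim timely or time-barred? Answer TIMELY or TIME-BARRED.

Accrual is tied to discovery, so the period began on May 21, 2006 rather than on February 1, 2004 when the act occurred.
6 years from May 21, 2006 is May 21, 2012.
The pending criminal prosecution from February 25, 2010 to April 23, 2011 tolled the period for 422 days, extending the deadline to July 17, 2013.
The defendant's absence from the jurisdiction from November 24, 2011 to May 22, 2012 does not toll the period, because no stated rule makes the defendant's absence a tolling event.
The October 3, 2013 filing falls after the July 17, 2013 deadline; the claim is time-barred.

TIME-BARRED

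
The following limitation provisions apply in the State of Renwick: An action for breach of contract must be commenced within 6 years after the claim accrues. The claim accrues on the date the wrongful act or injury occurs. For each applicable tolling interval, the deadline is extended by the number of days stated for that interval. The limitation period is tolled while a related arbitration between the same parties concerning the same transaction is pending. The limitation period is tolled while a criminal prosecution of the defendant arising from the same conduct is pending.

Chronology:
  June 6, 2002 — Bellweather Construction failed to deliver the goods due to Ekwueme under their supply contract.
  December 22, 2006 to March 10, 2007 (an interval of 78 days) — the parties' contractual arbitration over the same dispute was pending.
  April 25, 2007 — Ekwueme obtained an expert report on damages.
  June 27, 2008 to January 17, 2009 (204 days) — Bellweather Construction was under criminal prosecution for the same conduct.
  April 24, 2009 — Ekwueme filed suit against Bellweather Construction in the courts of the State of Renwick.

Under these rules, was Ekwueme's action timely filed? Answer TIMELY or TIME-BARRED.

TIME-BARRED

The limitation period began to run on June 6, 2002.
6 years from June 6, 2002 is June 6, 2008.
Because the pending related arbitration ran from December 22, 2006 to March 10, 2007, the deadline is extended by 78 days to August 23, 2008.
Because the pending criminal prosecution ran from June 27, 2008 to January 17, 2009, the deadline is extended by 204 days to March 15, 2009.
None of the other events listed affects the running of the period under the stated rules.
The April 24, 2009 filing falls after the March 15, 2009 deadline; the claim is time-barred.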